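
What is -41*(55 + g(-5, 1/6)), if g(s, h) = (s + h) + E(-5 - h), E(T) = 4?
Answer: -13325/6 ≈ -2220.8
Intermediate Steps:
g(s, h) = 4 + h + s (g(s, h) = (s + h) + 4 = (h + s) + 4 = 4 + h + s)
-41*(55 + g(-5, 1/6)) = -41*(55 + (4 + 1/6 - 5)) = -41*(55 + (4 + ⅙ - 5)) = -41*(55 - ⅚) = -41*325/6 = -13325/6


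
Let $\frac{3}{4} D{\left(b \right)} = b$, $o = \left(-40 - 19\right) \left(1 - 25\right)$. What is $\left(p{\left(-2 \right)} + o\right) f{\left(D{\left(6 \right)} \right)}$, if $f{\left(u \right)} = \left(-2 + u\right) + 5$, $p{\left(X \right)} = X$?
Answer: $15554$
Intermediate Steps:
$o = 1416$ ($o = \left(-59\right) \left(-24\right) = 1416$)
$D{\left(b \right)} = \frac{4 b}{3}$
$f{\left(u \right)} = 3 + u$
$\left(p{\left(-2 \right)} + o\right) f{\left(D{\left(6 \right)} \right)} = \left(-2 + 1416\right) \left(3 + \frac{4}{3} \cdot 6\right) = 1414 \left(3 + 8\right) = 1414 \cdot 11 = 15554$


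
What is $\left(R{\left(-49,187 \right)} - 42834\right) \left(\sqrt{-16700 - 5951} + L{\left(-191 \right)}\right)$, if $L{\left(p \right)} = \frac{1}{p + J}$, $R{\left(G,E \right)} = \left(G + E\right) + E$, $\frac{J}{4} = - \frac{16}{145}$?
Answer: $\frac{6163805}{27759} - 42509 i \sqrt{22651} \approx 222.05 - 6.3977 \cdot 10^{6} i$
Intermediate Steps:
$J = - \frac{64}{145}$ ($J = 4 \left(- \frac{16}{145}\right) = - \frac{64}{145} \approx -0.44138$)
$R{\left(G,E \right)} = G + 2 E$ ($R{\left(G,E \right)} = \left(E + G\right) + E = G + 2 E$)
$L{\left(p \right)} = \frac{1}{- \frac{64}{145} + p}$ ($L{\left(p \right)} = \frac{1}{p - \frac{64}{145}} = \frac{1}{- \frac{64}{145} + p}$)
$\left(R{\left(-49,187 \right)} - 42834\right) \left(\sqrt{-16700 - 5951} + L{\left(-191 \right)}\right) = \left(\left(-49 + 2 \cdot 187\right) - 42834\right) \left(\sqrt{-16700 - 5951} + \frac{145}{-64 + 145 \left(-191\right)}\right) = \left(\left(-49 + 374\right) - 42834\right) \left(\sqrt{-22651} + \frac{145}{-64 - 27695}\right) = \left(325 - 42834\right) \left(i \sqrt{22651} + \frac{145}{-27759}\right) = - 42509 \left(i \sqrt{22651} + 145 \left(- \frac{1}{27759}\right)\right) = - 42509 \left(i \sqrt{22651} - \frac{145}{27759}\right) = - 42509 \left(- \frac{145}{27759} + i \sqrt{22651}\right) = \frac{6163805}{27759} - 42509 i \sqrt{22651}$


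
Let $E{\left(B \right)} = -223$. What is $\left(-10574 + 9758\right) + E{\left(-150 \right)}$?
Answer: $-1039$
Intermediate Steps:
$\left(-10574 + 9758\right) + E{\left(-150 \right)} = \left(-10574 + 9758\right) - 223 = -816 - 223 = -1039$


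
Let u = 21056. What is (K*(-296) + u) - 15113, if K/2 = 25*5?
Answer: -68057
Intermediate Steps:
K = 250 (K = 2*(25*5) = 2*125 = 250)
(K*(-296) + u) - 15113 = (250*(-296) + 21056) - 15113 = (-74000 + 21056) - 15113 = -52944 - 15113 = -68057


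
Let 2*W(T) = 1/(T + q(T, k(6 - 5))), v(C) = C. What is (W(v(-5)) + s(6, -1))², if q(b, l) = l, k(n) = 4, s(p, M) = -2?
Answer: 25/4 ≈ 6.2500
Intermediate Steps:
W(T) = 1/(2*(4 + T)) (W(T) = 1/(2*(T + 4)) = 1/(2*(4 + T)))
(W(v(-5)) + s(6, -1))² = (1/(2*(4 - 5)) - 2)² = ((½)/(-1) - 2)² = ((½)*(-1) - 2)² = (-½ - 2)² = (-5/2)² = 25/4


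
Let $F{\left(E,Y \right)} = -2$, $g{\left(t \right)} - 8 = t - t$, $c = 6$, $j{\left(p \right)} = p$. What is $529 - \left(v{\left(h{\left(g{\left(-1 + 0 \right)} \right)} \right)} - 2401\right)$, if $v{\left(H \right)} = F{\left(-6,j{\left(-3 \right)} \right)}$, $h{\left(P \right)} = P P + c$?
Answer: $2932$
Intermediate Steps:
$g{\left(t \right)} = 8$ ($g{\left(t \right)} = 8 + \left(t - t\right) = 8 + 0 = 8$)
$h{\left(P \right)} = 6 + P^{2}$ ($h{\left(P \right)} = P P + 6 = P^{2} + 6 = 6 + P^{2}$)
$v{\left(H \right)} = -2$
$529 - \left(v{\left(h{\left(g{\left(-1 + 0 \right)} \right)} \right)} - 2401\right) = 529 - \left(-2 - 2401\right) = 529 - -2403 = 529 + 2403 = 2932$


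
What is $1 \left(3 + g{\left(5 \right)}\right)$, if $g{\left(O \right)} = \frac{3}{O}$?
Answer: $\frac{18}{5} \approx 3.6$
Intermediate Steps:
$1 \left(3 + g{\left(5 \right)}\right) = 1 \left(3 + \frac{3}{5}\right) = 1 \cdot \frac{18}{5} = \frac{18}{5}$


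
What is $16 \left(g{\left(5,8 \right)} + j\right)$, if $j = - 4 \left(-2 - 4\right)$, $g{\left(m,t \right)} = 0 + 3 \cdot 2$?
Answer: $480$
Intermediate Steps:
$g{\left(m,t \right)} = 6$ ($g{\left(m,t \right)} = 0 + 6 = 6$)
$j = 24$ ($j = \left(-4\right) \left(-6\right) = 24$)
$16 \left(g{\left(5,8 \right)} + j\right) = 16 \left(6 + 24\right) = 16 \cdot 30 = 480$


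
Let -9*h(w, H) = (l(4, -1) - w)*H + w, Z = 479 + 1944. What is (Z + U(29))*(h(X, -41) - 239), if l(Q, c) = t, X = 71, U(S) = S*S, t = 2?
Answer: -5495488/3 ≈ -1.8318e+6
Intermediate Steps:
U(S) = S²
l(Q, c) = 2
Z = 2423
h(w, H) = -w/9 - H*(2 - w)/9 (h(w, H) = -((2 - w)*H + w)/9 = -(H*(2 - w) + w)/9 = -(w + H*(2 - w))/9 = -w/9 - H*(2 - w)/9)
(Z + U(29))*(h(X, -41) - 239) = (2423 + 29²)*((-2/9*(-41) - ⅑*71 + (⅑)*(-41)*71) - 239) = (2423 + 841)*((82/9 - 71/9 - 2911/9) - 239) = 3264*(-2900/9 - 239) = 3264*(-5051/9) = -5495488/3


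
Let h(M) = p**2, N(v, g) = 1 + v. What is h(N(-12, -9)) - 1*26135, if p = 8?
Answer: -26071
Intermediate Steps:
h(M) = 64 (h(M) = 8**2 = 64)
h(N(-12, -9)) - 1*26135 = 64 - 1*26135 = 64 - 26135 = -26071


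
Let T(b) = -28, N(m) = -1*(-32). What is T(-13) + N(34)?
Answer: 4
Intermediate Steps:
N(m) = 32
T(-13) + N(34) = -28 + 32 = 4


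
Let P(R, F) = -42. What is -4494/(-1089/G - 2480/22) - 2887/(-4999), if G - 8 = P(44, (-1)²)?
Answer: 8489231791/150874819 ≈ 56.267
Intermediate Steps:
G = -34 (G = 8 - 42 = -34)
-4494/(-1089/G - 2480/22) - 2887/(-4999) = -4494/(-1089/(-34) - 2480/22) - 2887/(-4999) = -4494/(-1089*(-1/34) - 2480*1/22) - 2887*(-1/4999) = -4494/(1089/34 - 1240/11) + 2887/4999 = -4494/(-30181/374) + 2887/4999 = -4494*(-374/30181) + 2887/4999 = 1680756/30181 + 2887/4999 = 8489231791/150874819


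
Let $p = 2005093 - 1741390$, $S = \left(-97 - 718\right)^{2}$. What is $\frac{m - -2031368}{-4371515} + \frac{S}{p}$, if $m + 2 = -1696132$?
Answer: $\frac{2815267339373}{1152781620045} \approx 2.4422$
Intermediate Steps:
$m = -1696134$ ($m = -2 - 1696132 = -1696134$)
$S = 664225$ ($S = \left(-815\right)^{2} = 664225$)
$p = 263703$
$\frac{m - -2031368}{-4371515} + \frac{S}{p} = \frac{-1696134 - -2031368}{-4371515} + \frac{664225}{263703} = \left(-1696134 + 2031368\right) \left(- \frac{1}{4371515}\right) + 664225 \cdot \frac{1}{263703} = 335234 \left(- \frac{1}{4371515}\right) + \frac{664225}{263703} = - \frac{335234}{4371515} + \frac{664225}{263703} = \frac{2815267339373}{1152781620045}$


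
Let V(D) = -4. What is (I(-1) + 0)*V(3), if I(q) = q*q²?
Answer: 4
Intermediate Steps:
I(q) = q³
(I(-1) + 0)*V(3) = ((-1)³ + 0)*(-4) = (-1 + 0)*(-4) = -1*(-4) = 4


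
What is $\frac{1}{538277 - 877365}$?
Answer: $- \frac{1}{339088} \approx -2.9491 \cdot 10^{-6}$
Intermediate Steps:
$\frac{1}{538277 - 877365} = \frac{1}{-339088} = - \frac{1}{339088}$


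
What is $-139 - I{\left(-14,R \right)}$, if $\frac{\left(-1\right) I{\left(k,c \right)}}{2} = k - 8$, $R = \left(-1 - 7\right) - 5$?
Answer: $-183$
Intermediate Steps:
$R = -13$ ($R = -8 - 5 = -13$)
$I{\left(k,c \right)} = 16 - 2 k$ ($I{\left(k,c \right)} = - 2 \left(k - 8\right) = - 2 \left(-8 + k\right) = 16 - 2 k$)
$-139 - I{\left(-14,R \right)} = -139 - \left(16 - -28\right) = -139 - \left(16 + 28\right) = -139 - 44 = -183$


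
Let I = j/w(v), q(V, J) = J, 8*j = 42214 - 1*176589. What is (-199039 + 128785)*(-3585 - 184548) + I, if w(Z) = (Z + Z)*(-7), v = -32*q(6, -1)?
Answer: 47370071417063/3584 ≈ 1.3217e+10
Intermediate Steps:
j = -134375/8 (j = (42214 - 1*176589)/8 = (42214 - 176589)/8 = (1/8)*(-134375) = -134375/8 ≈ -16797.)
v = 32 (v = -32*(-1) = 32)
w(Z) = -14*Z (w(Z) = (2*Z)*(-7) = -14*Z)
I = 134375/3584 (I = -134375/(8*((-14*32))) = -134375/8/(-448) = -134375/8*(-1/448) = 134375/3584 ≈ 37.493)
(-199039 + 128785)*(-3585 - 184548) + I = (-199039 + 128785)*(-3585 - 184548) + 134375/3584 = -70254*(-188133) + 134375/3584 = 13217095782 + 134375/3584 = 47370071417063/3584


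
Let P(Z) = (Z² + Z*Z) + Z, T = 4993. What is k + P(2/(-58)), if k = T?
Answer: 4199086/841 ≈ 4993.0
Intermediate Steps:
k = 4993
P(Z) = Z + 2*Z² (P(Z) = (Z² + Z²) + Z = 2*Z² + Z = Z + 2*Z²)
k + P(2/(-58)) = 4993 + (2/(-58))*(1 + 2*(2/(-58))) = 4993 + (2*(-1/58))*(1 + 2*(2*(-1/58))) = 4993 - (1 + 2*(-1/29))/29 = 4993 - (1 - 2/29)/29 = 4993 - 1/29*27/29 = 4993 - 27/841 = 4199086/841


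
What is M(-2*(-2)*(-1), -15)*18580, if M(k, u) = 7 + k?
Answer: 55740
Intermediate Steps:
M(-2*(-2)*(-1), -15)*18580 = (7 - 2*(-2)*(-1))*18580 = (7 + 4*(-1))*18580 = (7 - 4)*18580 = 3*18580 = 55740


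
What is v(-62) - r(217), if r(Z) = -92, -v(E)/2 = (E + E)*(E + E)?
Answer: -30660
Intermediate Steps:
v(E) = -8*E² (v(E) = -2*(E + E)*(E + E) = -2*2*E*2*E = -8*E²)
v(-62) - r(217) = -8*(-62)² - 1*(-92) = -8*3844 + 92 = -30752 + 92 = -30660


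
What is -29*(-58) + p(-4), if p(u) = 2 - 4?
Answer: 1680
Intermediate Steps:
p(u) = -2
-29*(-58) + p(-4) = -29*(-58) - 2 = 1682 - 2 = 1680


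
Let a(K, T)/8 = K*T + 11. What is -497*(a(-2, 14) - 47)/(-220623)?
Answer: -30317/73541 ≈ -0.41225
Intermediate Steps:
a(K, T) = 88 + 8*K*T (a(K, T) = 8*(K*T + 11) = 8*(11 + K*T) = 88 + 8*K*T)
-497*(a(-2, 14) - 47)/(-220623) = -497*((88 + 8*(-2)*14) - 47)/(-220623) = -497*((88 - 224) - 47)*(-1/220623) = -497*(-136 - 47)*(-1/220623) = -497*(-183)*(-1/220623) = 90951*(-1/220623) = -30317/73541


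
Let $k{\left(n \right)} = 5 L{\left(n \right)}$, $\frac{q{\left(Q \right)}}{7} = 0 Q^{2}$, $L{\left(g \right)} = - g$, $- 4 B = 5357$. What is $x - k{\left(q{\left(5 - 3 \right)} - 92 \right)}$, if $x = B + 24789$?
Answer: $\frac{91959}{4} \approx 22990.0$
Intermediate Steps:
$B = - \frac{5357}{4}$ ($B = \left(- \frac{1}{4}\right) 5357 = - \frac{5357}{4} \approx -1339.3$)
$q{\left(Q \right)} = 0$ ($q{\left(Q \right)} = 7 \cdot 0 Q^{2} = 7 \cdot 0 = 0$)
$k{\left(n \right)} = - 5 n$ ($k{\left(n \right)} = 5 \left(- n\right) = - 5 n$)
$x = \frac{93799}{4}$ ($x = - \frac{5357}{4} + 24789 = \frac{93799}{4} \approx 23450.0$)
$x - k{\left(q{\left(5 - 3 \right)} - 92 \right)} = \frac{93799}{4} - - 5 \left(0 - 92\right) = \frac{93799}{4} - \left(-5\right) \left(-92\right) = \frac{93799}{4} - 460 = \frac{91959}{4}$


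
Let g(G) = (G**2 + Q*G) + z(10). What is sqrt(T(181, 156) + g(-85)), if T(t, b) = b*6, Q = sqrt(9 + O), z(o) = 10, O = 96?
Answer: sqrt(8171 - 85*sqrt(105)) ≈ 85.440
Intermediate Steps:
Q = sqrt(105) (Q = sqrt(9 + 96) = sqrt(105) ≈ 10.247)
g(G) = 10 + G**2 + G*sqrt(105) (g(G) = (G**2 + sqrt(105)*G) + 10 = (G**2 + G*sqrt(105)) + 10 = 10 + G**2 + G*sqrt(105))
T(t, b) = 6*b
sqrt(T(181, 156) + g(-85)) = sqrt(6*156 + (10 + (-85)**2 - 85*sqrt(105))) = sqrt(936 + (10 + 7225 - 85*sqrt(105))) = sqrt(936 + (7235 - 85*sqrt(105))) = sqrt(8171 - 85*sqrt(105))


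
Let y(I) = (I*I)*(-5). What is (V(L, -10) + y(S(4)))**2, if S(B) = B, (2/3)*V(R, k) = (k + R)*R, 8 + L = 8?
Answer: 6400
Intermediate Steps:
L = 0 (L = -8 + 8 = 0)
V(R, k) = 3*R*(R + k)/2 (V(R, k) = 3*((k + R)*R)/2 = 3*((R + k)*R)/2 = 3*(R*(R + k))/2 = 3*R*(R + k)/2)
y(I) = -5*I**2 (y(I) = I**2*(-5) = -5*I**2)
(V(L, -10) + y(S(4)))**2 = ((3/2)*0*(0 - 10) - 5*4**2)**2 = ((3/2)*0*(-10) - 5*16)**2 = (0 - 80)**2 = (-80)**2 = 6400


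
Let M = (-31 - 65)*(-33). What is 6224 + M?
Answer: 9392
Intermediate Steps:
M = 3168 (M = -96*(-33) = 3168)
6224 + M = 6224 + 3168 = 9392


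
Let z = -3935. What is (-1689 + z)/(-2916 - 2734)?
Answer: 2812/2825 ≈ 0.99540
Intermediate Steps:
(-1689 + z)/(-2916 - 2734) = (-1689 - 3935)/(-2916 - 2734) = -5624/(-5650) = -5624*(-1/5650) = 2812/2825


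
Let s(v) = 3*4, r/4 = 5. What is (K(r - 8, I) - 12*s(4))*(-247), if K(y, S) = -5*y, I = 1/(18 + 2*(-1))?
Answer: 50388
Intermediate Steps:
r = 20 (r = 4*5 = 20)
s(v) = 12
I = 1/16 (I = 1/(18 - 2) = 1/16 ≈ 0.062500)
(K(r - 8, I) - 12*s(4))*(-247) = (-5*(20 - 8) - 12*12)*(-247) = (-5*12 - 144)*(-247) = (-60 - 144)*(-247) = -204*(-247) = 50388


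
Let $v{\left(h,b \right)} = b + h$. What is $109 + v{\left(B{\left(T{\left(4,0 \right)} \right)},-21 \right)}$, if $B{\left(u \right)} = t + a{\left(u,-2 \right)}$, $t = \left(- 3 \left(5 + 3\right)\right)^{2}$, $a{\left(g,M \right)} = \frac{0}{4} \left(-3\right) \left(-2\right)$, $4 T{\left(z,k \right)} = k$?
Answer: $664$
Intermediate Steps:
$T{\left(z,k \right)} = \frac{k}{4}$
$a{\left(g,M \right)} = 0$ ($a{\left(g,M \right)} = 0 \cdot \frac{1}{4} \left(-3\right) \left(-2\right) = 0 \left(-3\right) \left(-2\right) = 0 \left(-2\right) = 0$)
$t = 576$ ($t = \left(\left(-3\right) 8\right)^{2} = \left(-24\right)^{2} = 576$)
$B{\left(u \right)} = 576$ ($B{\left(u \right)} = 576 + 0 = 576$)
$109 + v{\left(B{\left(T{\left(4,0 \right)} \right)},-21 \right)} = 109 + \left(-21 + 576\right) = 109 + 555 = 664$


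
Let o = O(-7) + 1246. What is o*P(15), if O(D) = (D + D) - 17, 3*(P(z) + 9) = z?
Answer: -4860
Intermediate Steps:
P(z) = -9 + z/3
O(D) = -17 + 2*D (O(D) = 2*D - 17 = -17 + 2*D)
o = 1215 (o = (-17 + 2*(-7)) + 1246 = (-17 - 14) + 1246 = -31 + 1246 = 1215)
o*P(15) = 1215*(-9 + (⅓)*15) = 1215*(-9 + 5) = 1215*(-4) = -4860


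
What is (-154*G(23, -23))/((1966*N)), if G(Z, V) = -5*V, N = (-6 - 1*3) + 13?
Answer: -8855/3932 ≈ -2.2520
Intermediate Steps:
N = 4 (N = (-6 - 3) + 13 = -9 + 13 = 4)
(-154*G(23, -23))/((1966*N)) = (-(-770)*(-23))/((1966*4)) = -154*115/7864 = -17710*1/7864 = -8855/3932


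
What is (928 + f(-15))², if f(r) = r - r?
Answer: 861184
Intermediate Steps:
f(r) = 0
(928 + f(-15))² = (928 + 0)² = 928² = 861184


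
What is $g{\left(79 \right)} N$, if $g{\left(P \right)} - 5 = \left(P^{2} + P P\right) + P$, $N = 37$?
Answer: $464942$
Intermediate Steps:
$g{\left(P \right)} = 5 + P + 2 P^{2}$ ($g{\left(P \right)} = 5 + \left(\left(P^{2} + P P\right) + P\right) = 5 + \left(\left(P^{2} + P^{2}\right) + P\right) = 5 + \left(2 P^{2} + P\right) = 5 + \left(P + 2 P^{2}\right) = 5 + P + 2 P^{2}$)
$g{\left(79 \right)} N = \left(5 + 79 + 2 \cdot 79^{2}\right) 37 = \left(5 + 79 + 2 \cdot 6241\right) 37 = \left(5 + 79 + 12482\right) 37 = 12566 \cdot 37 = 464942$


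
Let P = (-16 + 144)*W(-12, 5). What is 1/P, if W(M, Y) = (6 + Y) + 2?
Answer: 1/1664 ≈ 0.00060096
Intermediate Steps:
W(M, Y) = 8 + Y
P = 1664 (P = (-16 + 144)*(8 + 5) = 128*13 = 1664)
1/P = 1/1664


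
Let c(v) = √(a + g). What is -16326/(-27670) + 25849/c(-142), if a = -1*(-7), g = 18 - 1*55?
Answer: 8163/13835 - 25849*I*√30/30 ≈ 0.59002 - 4719.4*I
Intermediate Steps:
g = -37 (g = 18 - 55 = -37)
a = 7
c(v) = I*√30 (c(v) = √(7 - 37) = √(-30) = I*√30)
-16326/(-27670) + 25849/c(-142) = -16326/(-27670) + 25849/((I*√30)) = -16326*(-1/27670) + 25849*(-I*√30/30) = 8163/13835 - 25849*I*√30/30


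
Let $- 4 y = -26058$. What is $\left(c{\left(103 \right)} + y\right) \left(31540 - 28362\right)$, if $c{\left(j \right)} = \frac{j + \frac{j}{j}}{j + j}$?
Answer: $\frac{2132582599}{103} \approx 2.0705 \cdot 10^{7}$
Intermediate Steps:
$y = \frac{13029}{2}$ ($y = \left(- \frac{1}{4}\right) \left(-26058\right) = \frac{13029}{2} \approx 6514.5$)
$c{\left(j \right)} = \frac{1 + j}{2 j}$ ($c{\left(j \right)} = \frac{j + 1}{2 j} = \left(1 + j\right) \frac{1}{2 j} = \frac{1 + j}{2 j}$)
$\left(c{\left(103 \right)} + y\right) \left(31540 - 28362\right) = \left(\frac{1 + 103}{2 \cdot 103} + \frac{13029}{2}\right) \left(31540 - 28362\right) = \left(\frac{1}{2} \cdot \frac{1}{103} \cdot 104 + \frac{13029}{2}\right) 3178 = \left(\frac{52}{103} + \frac{13029}{2}\right) 3178 = \frac{1342091}{206} \cdot 3178 = \frac{2132582599}{103}$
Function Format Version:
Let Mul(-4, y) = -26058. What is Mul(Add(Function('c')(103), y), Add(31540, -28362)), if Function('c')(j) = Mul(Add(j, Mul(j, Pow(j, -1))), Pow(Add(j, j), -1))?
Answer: Rational(2132582599, 103) ≈ 2.0705e+7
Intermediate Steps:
y = Rational(13029, 2) (y = Mul(Rational(-1, 4), -26058) = Rational(13029, 2) ≈ 6514.5)
Function('c')(j) = Mul(Rational(1, 2), Pow(j, -1), Add(1, j)) (Function('c')(j) = Mul(Add(j, 1), Pow(Mul(2, j), -1)) = Mul(Add(1, j), Mul(Rational(1, 2), Pow(j, -1))) = Mul(Rational(1, 2), Pow(j, -1), Add(1, j)))
Mul(Add(Function('c')(103), y), Add(31540, -28362)) = Mul(Add(Mul(Rational(1, 2), Pow(103, -1), Add(1, 103)), Rational(13029, 2)), Add(31540, -28362)) = Mul(Add(Mul(Rational(1, 2), Rational(1, 103), 104), Rational(13029, 2)), 3178) = Mul(Add(Rational(52, 103), Rational(13029, 2)), 3178) = Mul(Rational(1342091, 206), 3178) = Rational(2132582599, 103)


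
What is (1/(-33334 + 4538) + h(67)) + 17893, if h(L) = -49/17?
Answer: 8757785055/489532 ≈ 17890.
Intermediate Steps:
h(L) = -49/17 (h(L) = -49*1/17 = -49/17)
(1/(-33334 + 4538) + h(67)) + 17893 = (1/(-33334 + 4538) - 49/17) + 17893 = (1/(-28796) - 49/17) + 17893 = (-1/28796 - 49/17) + 17893 = -1411021/489532 + 17893 = 8757785055/489532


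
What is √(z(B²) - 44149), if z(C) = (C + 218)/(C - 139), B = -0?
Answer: 69*I*√179171/139 ≈ 210.12*I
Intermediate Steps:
B = 0 (B = -3*0 = 0)
z(C) = (218 + C)/(-139 + C)
√(z(B²) - 44149) = √((218 + 0²)/(-139 + 0²) - 44149) = √((218 + 0)/(-139 + 0) - 44149) = √(218/(-139) - 44149) = √(-1/139*218 - 44149) = √(-218/139 - 44149) = √(-6136929/139) = 69*I*√179171/139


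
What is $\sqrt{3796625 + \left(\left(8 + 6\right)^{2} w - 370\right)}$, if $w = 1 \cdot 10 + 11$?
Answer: $\sqrt{3800371} \approx 1949.5$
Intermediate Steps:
$w = 21$ ($w = 10 + 11 = 21$)
$\sqrt{3796625 + \left(\left(8 + 6\right)^{2} w - 370\right)} = \sqrt{3796625 - \left(370 - \left(8 + 6\right)^{2} \cdot 21\right)} = \sqrt{3796625 - \left(370 - 14^{2} \cdot 21\right)} = \sqrt{3796625 + \left(196 \cdot 21 - 370\right)} = \sqrt{3796625 + \left(4116 - 370\right)} = \sqrt{3796625 + 3746} = \sqrt{3800371}$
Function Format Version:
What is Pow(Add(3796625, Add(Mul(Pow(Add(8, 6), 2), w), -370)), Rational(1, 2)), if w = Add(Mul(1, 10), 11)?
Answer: Pow(3800371, Rational(1, 2)) ≈ 1949.5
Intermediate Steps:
w = 21 (w = Add(10, 11) = 21)
Pow(Add(3796625, Add(Mul(Pow(Add(8, 6), 2), w), -370)), Rational(1, 2)) = Pow(Add(3796625, Add(Mul(Pow(Add(8, 6), 2), 21), -370)), Rational(1, 2)) = Pow(Add(3796625, Add(Mul(Pow(14, 2), 21), -370)), Rational(1, 2)) = Pow(Add(3796625, Add(Mul(196, 21), -370)), Rational(1, 2)) = Pow(Add(3796625, Add(4116, -370)), Rational(1, 2)) = Pow(Add(3796625, 3746), Rational(1, 2)) = Pow(3800371, Rational(1, 2))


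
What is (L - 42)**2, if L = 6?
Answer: 1296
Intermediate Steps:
(L - 42)**2 = (6 - 42)**2 = (-36)**2 = 1296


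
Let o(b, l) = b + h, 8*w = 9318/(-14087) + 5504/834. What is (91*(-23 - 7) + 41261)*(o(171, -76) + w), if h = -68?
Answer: 93924855454067/23497116 ≈ 3.9973e+6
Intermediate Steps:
w = 17440909/23497116 (w = (9318/(-14087) + 5504/834)/8 = (9318*(-1/14087) + 5504*(1/834))/8 = (-9318/14087 + 2752/417)/8 = (1/8)*(34881818/5874279) = 17440909/23497116 ≈ 0.74226)
o(b, l) = -68 + b (o(b, l) = b - 68 = -68 + b)
(91*(-23 - 7) + 41261)*(o(171, -76) + w) = (91*(-23 - 7) + 41261)*((-68 + 171) + 17440909/23497116) = (91*(-30) + 41261)*(103 + 17440909/23497116) = (-2730 + 41261)*(2437643857/23497116) = 38531*(2437643857/23497116) = 93924855454067/23497116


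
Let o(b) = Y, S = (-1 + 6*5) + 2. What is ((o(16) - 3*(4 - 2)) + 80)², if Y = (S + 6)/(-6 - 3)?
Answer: 395641/81 ≈ 4884.5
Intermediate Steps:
S = 31 (S = (-1 + 30) + 2 = 29 + 2 = 31)
Y = -37/9 (Y = (31 + 6)/(-6 - 3) = 37/(-9) = 37*(-⅑) = -37/9 ≈ -4.1111)
o(b) = -37/9
((o(16) - 3*(4 - 2)) + 80)² = ((-37/9 - 3*(4 - 2)) + 80)² = ((-37/9 - 3*2) + 80)² = ((-37/9 - 6) + 80)² = (-91/9 + 80)² = (629/9)² = 395641/81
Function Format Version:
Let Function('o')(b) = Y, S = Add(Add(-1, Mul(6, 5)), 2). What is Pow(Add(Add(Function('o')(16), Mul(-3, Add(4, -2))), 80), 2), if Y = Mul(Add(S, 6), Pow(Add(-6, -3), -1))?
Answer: Rational(395641, 81) ≈ 4884.5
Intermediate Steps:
S = 31 (S = Add(Add(-1, 30), 2) = Add(29, 2) = 31)
Y = Rational(-37, 9) (Y = Mul(Add(31, 6), Pow(Add(-6, -3), -1)) = Mul(37, Pow(-9, -1)) = Mul(37, Rational(-1, 9)) = Rational(-37, 9) ≈ -4.1111)
Function('o')(b) = Rational(-37, 9)
Pow(Add(Add(Function('o')(16), Mul(-3, Add(4, -2))), 80), 2) = Pow(Add(Add(Rational(-37, 9), Mul(-3, Add(4, -2))), 80), 2) = Pow(Add(Add(Rational(-37, 9), Mul(-3, 2)), 80), 2) = Pow(Add(Add(Rational(-37, 9), -6), 80), 2) = Pow(Add(Rational(-91, 9), 80), 2) = Pow(Rational(629, 9), 2) = Rational(395641, 81)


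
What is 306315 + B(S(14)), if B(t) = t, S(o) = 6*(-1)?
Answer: 306309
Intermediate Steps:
S(o) = -6
306315 + B(S(14)) = 306315 - 6 = 306309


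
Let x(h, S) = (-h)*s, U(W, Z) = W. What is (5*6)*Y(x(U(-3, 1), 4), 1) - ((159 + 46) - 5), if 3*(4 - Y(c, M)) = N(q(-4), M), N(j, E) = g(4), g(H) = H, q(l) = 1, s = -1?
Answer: -120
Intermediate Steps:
x(h, S) = h (x(h, S) = -h*(-1) = h)
N(j, E) = 4
Y(c, M) = 8/3 (Y(c, M) = 4 - ⅓*4 = 4 - 4/3 = 8/3)
(5*6)*Y(x(U(-3, 1), 4), 1) - ((159 + 46) - 5) = (5*6)*(8/3) - ((159 + 46) - 5) = 30*(8/3) - (205 - 5) = 80 - 1*200 = 80 - 200 = -120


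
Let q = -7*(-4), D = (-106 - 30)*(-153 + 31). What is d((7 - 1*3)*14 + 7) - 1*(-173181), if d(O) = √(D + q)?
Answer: 173181 + 2*√4155 ≈ 1.7331e+5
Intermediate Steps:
D = 16592 (D = -136*(-122) = 16592)
q = 28
d(O) = 2*√4155 (d(O) = √(16592 + 28) = √16620 = 2*√4155)
d((7 - 1*3)*14 + 7) - 1*(-173181) = 2*√4155 - 1*(-173181) = 2*√4155 + 173181 = 173181 + 2*√4155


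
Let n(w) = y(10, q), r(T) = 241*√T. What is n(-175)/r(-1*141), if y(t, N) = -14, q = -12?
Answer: 14*I*√141/33981 ≈ 0.0048922*I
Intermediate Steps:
n(w) = -14
n(-175)/r(-1*141) = -14*(-I*√141/33981) = -(-14)*I*√141/33981 = 14*I*√141/33981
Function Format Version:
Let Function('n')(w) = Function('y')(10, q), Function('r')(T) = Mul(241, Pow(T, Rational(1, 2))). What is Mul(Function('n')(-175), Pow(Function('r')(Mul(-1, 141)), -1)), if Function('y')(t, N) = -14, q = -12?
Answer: Mul(Rational(14, 33981), I, Pow(141, Rational(1, 2))) ≈ Mul(0.0048922, I)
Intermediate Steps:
Function('n')(w) = -14
Mul(Function('n')(-175), Pow(Function('r')(Mul(-1, 141)), -1)) = Mul(-14, Pow(Mul(241, Pow(Mul(-1, 141), Rational(1, 2))), -1)) = Mul(-14, Pow(Mul(241, Pow(-141, Rational(1, 2))), -1)) = Mul(-14, Pow(Mul(241, Mul(I, Pow(141, Rational(1, 2)))), -1)) = Mul(-14, Pow(Mul(241, I, Pow(141, Rational(1, 2))), -1)) = Mul(-14, Mul(Rational(-1, 33981), I, Pow(141, Rational(1, 2)))) = Mul(Rational(14, 33981), I, Pow(141, Rational(1, 2)))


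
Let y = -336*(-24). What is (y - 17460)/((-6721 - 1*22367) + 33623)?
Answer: -9396/4535 ≈ -2.0719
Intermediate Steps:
y = 8064
(y - 17460)/((-6721 - 1*22367) + 33623) = (8064 - 17460)/((-6721 - 1*22367) + 33623) = -9396/((-6721 - 22367) + 33623) = -9396/(-29088 + 33623) = -9396/4535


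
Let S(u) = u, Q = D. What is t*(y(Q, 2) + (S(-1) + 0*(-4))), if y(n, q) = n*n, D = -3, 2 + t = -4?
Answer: -48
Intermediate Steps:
t = -6 (t = -2 - 4 = -6)
Q = -3
y(n, q) = n**2
t*(y(Q, 2) + (S(-1) + 0*(-4))) = -6*((-3)**2 + (-1 + 0*(-4))) = -6*(9 + (-1 + 0)) = -6*(9 - 1) = -6*8 = -48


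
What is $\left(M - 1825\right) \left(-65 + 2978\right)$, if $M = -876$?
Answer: $-7868013$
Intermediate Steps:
$\left(M - 1825\right) \left(-65 + 2978\right) = \left(-876 - 1825\right) \left(-65 + 2978\right) = \left(-2701\right) 2913 = -7868013$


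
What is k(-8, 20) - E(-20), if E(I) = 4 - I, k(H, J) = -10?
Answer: -34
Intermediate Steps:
k(-8, 20) - E(-20) = -10 - (4 - 1*(-20)) = -10 - (4 + 20) = -10 - 1*24 = -10 - 24 = -34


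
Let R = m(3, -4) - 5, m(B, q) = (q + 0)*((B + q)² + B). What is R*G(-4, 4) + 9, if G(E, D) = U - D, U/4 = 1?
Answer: 9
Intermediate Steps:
U = 4 (U = 4*1 = 4)
G(E, D) = 4 - D
m(B, q) = q*(B + (B + q)²)
R = -21 (R = -4*(3 + (3 - 4)²) - 5 = -4*(3 + (-1)²) - 5 = -4*(3 + 1) - 5 = -4*4 - 5 = -16 - 5 = -21)
R*G(-4, 4) + 9 = -21*(4 - 1*4) + 9 = -21*(4 - 4) + 9 = -21*0 + 9 = 0 + 9 = 9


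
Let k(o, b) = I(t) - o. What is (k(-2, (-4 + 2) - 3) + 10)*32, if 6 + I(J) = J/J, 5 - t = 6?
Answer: 224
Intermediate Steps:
t = -1 (t = 5 - 1*6 = 5 - 6 = -1)
I(J) = -5 (I(J) = -6 + J/J = -6 + 1 = -5)
k(o, b) = -5 - o
(k(-2, (-4 + 2) - 3) + 10)*32 = ((-5 - 1*(-2)) + 10)*32 = ((-5 + 2) + 10)*32 = (-3 + 10)*32 = 7*32 = 224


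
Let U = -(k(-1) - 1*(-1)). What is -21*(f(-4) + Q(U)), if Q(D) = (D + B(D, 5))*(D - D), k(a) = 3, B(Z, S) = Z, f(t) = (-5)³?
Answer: 2625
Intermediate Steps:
f(t) = -125
U = -4 (U = -(3 - 1*(-1)) = -(3 + 1) = -1*4 = -4)
Q(D) = 0 (Q(D) = (D + D)*(D - D) = (2*D)*0 = 0)
-21*(f(-4) + Q(U)) = -21*(-125 + 0) = -21*(-125) = 2625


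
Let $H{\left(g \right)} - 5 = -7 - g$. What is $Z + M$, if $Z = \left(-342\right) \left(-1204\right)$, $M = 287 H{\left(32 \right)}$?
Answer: $402010$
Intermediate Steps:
$H{\left(g \right)} = -2 - g$ ($H{\left(g \right)} = 5 - \left(7 + g\right) = -2 - g$)
$M = -9758$ ($M = 287 \left(-2 - 32\right) = 287 \left(-34\right) = -9758$)
$Z = 411768$
$Z + M = 411768 - 9758 = 402010$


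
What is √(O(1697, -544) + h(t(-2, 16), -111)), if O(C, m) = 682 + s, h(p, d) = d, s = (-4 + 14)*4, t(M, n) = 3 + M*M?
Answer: √611 ≈ 24.718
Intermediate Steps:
t(M, n) = 3 + M²
s = 40 (s = 10*4 = 40)
O(C, m) = 722 (O(C, m) = 682 + 40 = 722)
√(O(1697, -544) + h(t(-2, 16), -111)) = √(722 - 111) = √611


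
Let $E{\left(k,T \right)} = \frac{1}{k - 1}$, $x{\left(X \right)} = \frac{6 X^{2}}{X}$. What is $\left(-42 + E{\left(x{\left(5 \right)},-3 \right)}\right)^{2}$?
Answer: $\frac{1481089}{841} \approx 1761.1$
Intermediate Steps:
$x{\left(X \right)} = 6 X$
$E{\left(k,T \right)} = \frac{1}{-1 + k}$
$\left(-42 + E{\left(x{\left(5 \right)},-3 \right)}\right)^{2} = \left(-42 + \frac{1}{-1 + 6 \cdot 5}\right)^{2} = \left(-42 + \frac{1}{-1 + 30}\right)^{2} = \left(-42 + \frac{1}{29}\right)^{2} = \left(- \frac{1217}{29}\right)^{2} = \frac{1481089}{841}$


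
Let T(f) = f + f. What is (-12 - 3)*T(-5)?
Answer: 150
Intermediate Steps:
T(f) = 2*f
(-12 - 3)*T(-5) = (-12 - 3)*(2*(-5)) = -15*(-10) = 150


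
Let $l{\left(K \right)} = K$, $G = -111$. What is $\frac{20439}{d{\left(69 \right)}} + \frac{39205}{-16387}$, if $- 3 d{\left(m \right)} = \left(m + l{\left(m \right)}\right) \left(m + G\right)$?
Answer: $\frac{12342373}{1507604} \approx 8.1868$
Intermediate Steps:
$d{\left(m \right)} = - \frac{2 m \left(-111 + m\right)}{3}$ ($d{\left(m \right)} = - \frac{\left(m + m\right) \left(m - 111\right)}{3} = - \frac{2 m \left(-111 + m\right)}{3}$)
$\frac{20439}{d{\left(69 \right)}} + \frac{39205}{-16387} = \frac{20439}{\frac{2}{3} \cdot 69 \left(111 - 69\right)} + \frac{39205}{-16387} = \frac{20439}{\frac{2}{3} \cdot 69 \left(111 - 69\right)} + 39205 \left(- \frac{1}{16387}\right) = \frac{20439}{\frac{2}{3} \cdot 69 \cdot 42} - \frac{39205}{16387} = \frac{20439}{1932} - \frac{39205}{16387} = 20439 \cdot \frac{1}{1932} - \frac{39205}{16387} = \frac{6813}{644} - \frac{39205}{16387} = \frac{12342373}{1507604}$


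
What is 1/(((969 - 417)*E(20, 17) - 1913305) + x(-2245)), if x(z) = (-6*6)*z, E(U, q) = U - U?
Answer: -1/1832485 ≈ -5.4571e-7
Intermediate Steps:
E(U, q) = 0
x(z) = -36*z
1/(((969 - 417)*E(20, 17) - 1913305) + x(-2245)) = 1/(((969 - 417)*0 - 1913305) - 36*(-2245)) = 1/((552*0 - 1913305) + 80820) = 1/((0 - 1913305) + 80820) = 1/(-1913305 + 80820) = 1/(-1832485) = -1/1832485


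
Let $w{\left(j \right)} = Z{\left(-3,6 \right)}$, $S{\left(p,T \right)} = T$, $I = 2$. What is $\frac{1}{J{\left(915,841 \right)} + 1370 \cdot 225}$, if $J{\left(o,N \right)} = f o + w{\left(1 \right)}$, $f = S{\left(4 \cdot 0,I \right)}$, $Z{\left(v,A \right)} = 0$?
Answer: $\frac{1}{310080} \approx 3.225 \cdot 10^{-6}$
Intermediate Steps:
$f = 2$
$w{\left(j \right)} = 0$
$J{\left(o,N \right)} = 2 o$ ($J{\left(o,N \right)} = 2 o + 0 = 2 o$)
$\frac{1}{J{\left(915,841 \right)} + 1370 \cdot 225} = \frac{1}{2 \cdot 915 + 1370 \cdot 225} = \frac{1}{1830 + 308250} = \frac{1}{310080}$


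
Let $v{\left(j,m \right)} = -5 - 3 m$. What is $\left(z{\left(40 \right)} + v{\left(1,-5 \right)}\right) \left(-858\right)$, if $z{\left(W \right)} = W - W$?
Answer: $-8580$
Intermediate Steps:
$z{\left(W \right)} = 0$
$\left(z{\left(40 \right)} + v{\left(1,-5 \right)}\right) \left(-858\right) = \left(0 - -10\right) \left(-858\right) = \left(0 + \left(-5 + 15\right)\right) \left(-858\right) = \left(0 + 10\right) \left(-858\right) = 10 \left(-858\right) = -8580$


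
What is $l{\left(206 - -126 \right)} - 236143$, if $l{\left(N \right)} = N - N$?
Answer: $-236143$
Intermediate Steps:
$l{\left(N \right)} = 0$
$l{\left(206 - -126 \right)} - 236143 = 0 - 236143 = -236143$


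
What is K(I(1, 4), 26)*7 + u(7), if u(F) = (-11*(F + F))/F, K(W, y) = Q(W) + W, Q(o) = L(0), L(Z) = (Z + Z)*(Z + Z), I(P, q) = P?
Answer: -15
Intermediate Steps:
L(Z) = 4*Z² (L(Z) = (2*Z)*(2*Z) = 4*Z²)
Q(o) = 0 (Q(o) = 4*0² = 4*0 = 0)
K(W, y) = W (K(W, y) = 0 + W = W)
u(F) = -22 (u(F) = (-22*F)/F = -22)
K(I(1, 4), 26)*7 + u(7) = 1*7 - 22 = 7 - 22 = -15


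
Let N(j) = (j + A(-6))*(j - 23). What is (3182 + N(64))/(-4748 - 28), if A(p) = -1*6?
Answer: -695/597 ≈ -1.1642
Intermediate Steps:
A(p) = -6
N(j) = (-23 + j)*(-6 + j) (N(j) = (j - 6)*(j - 23) = (-6 + j)*(-23 + j) = (-23 + j)*(-6 + j))
(3182 + N(64))/(-4748 - 28) = (3182 + (138 + 64**2 - 29*64))/(-4748 - 28) = (3182 + (138 + 4096 - 1856))/(-4776) = (3182 + 2378)*(-1/4776) = 5560*(-1/4776) = -695/597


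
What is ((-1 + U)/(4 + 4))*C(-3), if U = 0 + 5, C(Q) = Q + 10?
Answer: 7/2 ≈ 3.5000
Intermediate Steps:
C(Q) = 10 + Q
U = 5
((-1 + U)/(4 + 4))*C(-3) = ((-1 + 5)/(4 + 4))*(10 - 3) = (4/8)*7 = (4*(1/8))*7 = (1/2)*7 = 7/2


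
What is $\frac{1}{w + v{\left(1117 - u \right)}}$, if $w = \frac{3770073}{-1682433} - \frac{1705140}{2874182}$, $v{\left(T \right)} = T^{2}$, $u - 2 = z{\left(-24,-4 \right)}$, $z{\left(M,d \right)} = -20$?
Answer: $\frac{268645480267}{346075062446969358} \approx 7.7626 \cdot 10^{-7}$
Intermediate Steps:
$u = -18$ ($u = 2 - 20 = -18$)
$w = - \frac{761369986717}{268645480267}$ ($w = 3770073 \left(- \frac{1}{1682433}\right) - \frac{852570}{1437091} = - \frac{418897}{186937} - \frac{852570}{1437091} = - \frac{761369986717}{268645480267} \approx -2.8341$)
$\frac{1}{w + v{\left(1117 - u \right)}} = \frac{1}{- \frac{761369986717}{268645480267} + \left(1117 - -18\right)^{2}} = \frac{1}{- \frac{761369986717}{268645480267} + \left(1117 + 18\right)^{2}} = \frac{1}{- \frac{761369986717}{268645480267} + 1135^{2}} = \frac{1}{- \frac{761369986717}{268645480267} + 1288225} = \frac{1}{\frac{346075062446969358}{268645480267}} = \frac{268645480267}{346075062446969358}$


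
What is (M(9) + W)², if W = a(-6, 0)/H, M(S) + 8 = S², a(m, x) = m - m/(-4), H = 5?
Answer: 20449/4 ≈ 5112.3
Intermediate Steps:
a(m, x) = 5*m/4 (a(m, x) = m - m*(-1)/4 = m - (-1)*m/4 = m + m/4 = 5*m/4)
M(S) = -8 + S²
W = -3/2 (W = ((5/4)*(-6))/5 = -15/2*⅕ = -3/2 ≈ -1.5000)
(M(9) + W)² = ((-8 + 9²) - 3/2)² = ((-8 + 81) - 3/2)² = (73 - 3/2)² = (143/2)² = 20449/4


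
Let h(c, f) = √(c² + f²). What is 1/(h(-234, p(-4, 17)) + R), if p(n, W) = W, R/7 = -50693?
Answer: -354851/125919177156 - √55045/125919177156 ≈ -2.8200e-6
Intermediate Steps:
R = -354851 (R = 7*(-50693) = -354851)
1/(h(-234, p(-4, 17)) + R) = 1/(√((-234)² + 17²) - 354851) = 1/(√(54756 + 289) - 354851) = 1/(√55045 - 354851) = 1/(-354851 + √55045)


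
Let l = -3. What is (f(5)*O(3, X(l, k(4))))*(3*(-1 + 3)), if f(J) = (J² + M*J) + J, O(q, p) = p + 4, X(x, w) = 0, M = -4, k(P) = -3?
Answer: 240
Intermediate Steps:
O(q, p) = 4 + p
f(J) = J² - 3*J (f(J) = (J² - 4*J) + J = J² - 3*J)
(f(5)*O(3, X(l, k(4))))*(3*(-1 + 3)) = ((5*(-3 + 5))*(4 + 0))*(3*(-1 + 3)) = ((5*2)*4)*(3*2) = (10*4)*6 = 40*6 = 240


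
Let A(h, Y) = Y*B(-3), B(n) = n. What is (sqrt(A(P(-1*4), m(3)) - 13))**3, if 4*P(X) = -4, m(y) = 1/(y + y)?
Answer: -81*I*sqrt(6)/4 ≈ -49.602*I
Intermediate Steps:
m(y) = 1/(2*y)
P(X) = -1 (P(X) = (1/4)*(-4) = -1)
A(h, Y) = -3*Y (A(h, Y) = Y*(-3) = -3*Y)
(sqrt(A(P(-1*4), m(3)) - 13))**3 = (sqrt(-3/(2*3) - 13))**3 = (sqrt(-3*1/6 - 13))**3 = (sqrt(-1/2 - 13))**3 = (sqrt(-27/2))**3 = (3*I*sqrt(6)/2)**3 = -81*I*sqrt(6)/4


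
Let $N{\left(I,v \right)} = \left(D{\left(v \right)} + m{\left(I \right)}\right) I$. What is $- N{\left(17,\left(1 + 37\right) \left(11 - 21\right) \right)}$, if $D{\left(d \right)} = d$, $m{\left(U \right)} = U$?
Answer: $6171$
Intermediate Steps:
$N{\left(I,v \right)} = I \left(I + v\right)$ ($N{\left(I,v \right)} = \left(v + I\right) I = \left(I + v\right) I = I \left(I + v\right)$)
$- N{\left(17,\left(1 + 37\right) \left(11 - 21\right) \right)} = - 17 \left(17 + \left(1 + 37\right) \left(11 - 21\right)\right) = - 17 \left(17 + 38 \left(-10\right)\right) = - 17 \left(17 - 380\right) = - 17 \left(-363\right) = \left(-1\right) \left(-6171\right) = 6171$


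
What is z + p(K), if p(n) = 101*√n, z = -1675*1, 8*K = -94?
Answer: -1675 + 101*I*√47/2 ≈ -1675.0 + 346.21*I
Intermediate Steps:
K = -47/4 (K = (⅛)*(-94) = -47/4 ≈ -11.750)
z = -1675
z + p(K) = -1675 + 101*√(-47/4) = -1675 + 101*(I*√47/2) = -1675 + 101*I*√47/2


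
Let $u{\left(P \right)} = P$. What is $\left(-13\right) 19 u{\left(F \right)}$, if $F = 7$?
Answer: $-1729$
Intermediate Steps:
$\left(-13\right) 19 u{\left(F \right)} = \left(-13\right) 19 \cdot 7 = \left(-247\right) 7 = -1729$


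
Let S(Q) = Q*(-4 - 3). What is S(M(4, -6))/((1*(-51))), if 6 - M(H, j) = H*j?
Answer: 70/17 ≈ 4.1176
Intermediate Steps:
M(H, j) = 6 - H*j
S(Q) = -7*Q (S(Q) = Q*(-7) = -7*Q)
S(M(4, -6))/((1*(-51))) = (-7*(6 - 1*4*(-6)))/((1*(-51))) = -7*(6 + 24)/(-51) = -7*30*(-1/51) = -210*(-1/51) = 70/17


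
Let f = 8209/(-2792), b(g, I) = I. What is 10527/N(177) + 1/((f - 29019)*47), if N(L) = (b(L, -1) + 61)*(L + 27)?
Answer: 13363576760851/15538170322320 ≈ 0.86005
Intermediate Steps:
f = -8209/2792 (f = 8209*(-1/2792) = -8209/2792 ≈ -2.9402)
N(L) = 1620 + 60*L (N(L) = (-1 + 61)*(L + 27) = 60*(27 + L) = 1620 + 60*L)
10527/N(177) + 1/((f - 29019)*47) = 10527/(1620 + 60*177) + 1/(-8209/2792 - 29019*47) = 10527/(1620 + 10620) + (1/47)/(-81029257/2792) = 10527/12240 - 2792/81029257*1/47 = 10527*(1/12240) - 2792/3808375079 = 3509/4080 - 2792/3808375079 = 13363576760851/15538170322320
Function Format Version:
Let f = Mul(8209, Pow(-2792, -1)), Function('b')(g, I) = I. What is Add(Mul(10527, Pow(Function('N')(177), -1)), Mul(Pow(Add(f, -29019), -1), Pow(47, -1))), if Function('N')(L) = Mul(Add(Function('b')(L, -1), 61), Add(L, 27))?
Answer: Rational(13363576760851, 15538170322320) ≈ 0.86005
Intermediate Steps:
f = Rational(-8209, 2792) (f = Mul(8209, Rational(-1, 2792)) = Rational(-8209, 2792) ≈ -2.9402)
Function('N')(L) = Add(1620, Mul(60, L)) (Function('N')(L) = Mul(Add(-1, 61), Add(L, 27)) = Mul(60, Add(27, L)) = Add(1620, Mul(60, L)))
Add(Mul(10527, Pow(Function('N')(177), -1)), Mul(Pow(Add(f, -29019), -1), Pow(47, -1))) = Add(Mul(10527, Pow(Add(1620, Mul(60, 177)), -1)), Mul(Pow(Add(Rational(-8209, 2792), -29019), -1), Pow(47, -1))) = Add(Mul(10527, Pow(Add(1620, 10620), -1)), Mul(Pow(Rational(-81029257, 2792), -1), Rational(1, 47))) = Add(Mul(10527, Pow(12240, -1)), Mul(Rational(-2792, 81029257), Rational(1, 47))) = Add(Mul(10527, Rational(1, 12240)), Rational(-2792, 3808375079)) = Add(Rational(3509, 4080), Rational(-2792, 3808375079)) = Rational(13363576760851, 15538170322320)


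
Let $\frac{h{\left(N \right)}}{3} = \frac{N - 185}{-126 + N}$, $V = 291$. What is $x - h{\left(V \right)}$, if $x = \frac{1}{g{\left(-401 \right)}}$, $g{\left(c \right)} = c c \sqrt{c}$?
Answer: $- \frac{106}{55} - \frac{i \sqrt{401}}{64481201} \approx -1.9273 - 3.1056 \cdot 10^{-7} i$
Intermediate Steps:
$g{\left(c \right)} = c^{\frac{5}{2}}$ ($g{\left(c \right)} = c^{2} \sqrt{c} = c^{\frac{5}{2}}$)
$x = - \frac{i \sqrt{401}}{64481201}$ ($x = \frac{1}{\left(-401\right)^{\frac{5}{2}}} = \frac{1}{160801 i \sqrt{401}} = - \frac{i \sqrt{401}}{64481201} \approx - 3.1056 \cdot 10^{-7} i$)
$h{\left(N \right)} = \frac{3 \left(-185 + N\right)}{-126 + N}$ ($h{\left(N \right)} = 3 \frac{N - 185}{-126 + N} = 3 \frac{-185 + N}{-126 + N} = \frac{3 \left(-185 + N\right)}{-126 + N}$)
$x - h{\left(V \right)} = - \frac{i \sqrt{401}}{64481201} - \frac{3 \left(-185 + 291\right)}{-126 + 291} = - \frac{i \sqrt{401}}{64481201} - 3 \cdot \frac{1}{165} \cdot 106 = - \frac{i \sqrt{401}}{64481201} - \frac{106}{55} = - \frac{106}{55} - \frac{i \sqrt{401}}{64481201}$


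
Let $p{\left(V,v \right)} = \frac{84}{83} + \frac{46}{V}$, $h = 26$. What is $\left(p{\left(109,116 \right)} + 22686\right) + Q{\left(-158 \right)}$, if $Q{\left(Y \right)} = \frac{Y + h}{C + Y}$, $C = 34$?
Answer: $\frac{6363148247}{280457} \approx 22689.0$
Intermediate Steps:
$Q{\left(Y \right)} = \frac{26 + Y}{34 + Y}$ ($Q{\left(Y \right)} = \frac{Y + 26}{34 + Y} = \frac{26 + Y}{34 + Y}$)
$p{\left(V,v \right)} = \frac{84}{83} + \frac{46}{V}$ ($p{\left(V,v \right)} = 84 \cdot \frac{1}{83} + \frac{46}{V} = \frac{84}{83} + \frac{46}{V}$)
$\left(p{\left(109,116 \right)} + 22686\right) + Q{\left(-158 \right)} = \left(\left(\frac{84}{83} + \frac{46}{109}\right) + 22686\right) + \frac{26 - 158}{34 - 158} = \left(\left(\frac{84}{83} + 46 \cdot \frac{1}{109}\right) + 22686\right) + \frac{1}{-124} \left(-132\right) = \left(\left(\frac{84}{83} + \frac{46}{109}\right) + 22686\right) - - \frac{33}{31} = \left(\frac{12974}{9047} + 22686\right) + \frac{33}{31} = \frac{205253216}{9047} + \frac{33}{31} = \frac{6363148247}{280457}$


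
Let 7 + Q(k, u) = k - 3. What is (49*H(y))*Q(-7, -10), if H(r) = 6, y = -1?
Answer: -4998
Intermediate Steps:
Q(k, u) = -10 + k (Q(k, u) = -7 + (k - 3) = -7 + (-3 + k) = -10 + k)
(49*H(y))*Q(-7, -10) = (49*6)*(-10 - 7) = 294*(-17) = -4998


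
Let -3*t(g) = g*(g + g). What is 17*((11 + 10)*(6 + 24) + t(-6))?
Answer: 10302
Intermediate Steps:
t(g) = -2*g²/3 (t(g) = -g*(g + g)/3 = -g*2*g/3 = -2*g²/3)
17*((11 + 10)*(6 + 24) + t(-6)) = 17*((11 + 10)*(6 + 24) - ⅔*(-6)²) = 17*(21*30 - ⅔*36) = 17*(630 - 24) = 17*606 = 10302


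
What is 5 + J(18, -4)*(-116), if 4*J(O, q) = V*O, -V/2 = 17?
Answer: 17753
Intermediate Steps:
V = -34 (V = -2*17 = -34)
J(O, q) = -17*O/2 (J(O, q) = (-34*O)/4 = -17*O/2)
5 + J(18, -4)*(-116) = 5 - 17/2*18*(-116) = 5 - 153*(-116) = 5 + 17748 = 17753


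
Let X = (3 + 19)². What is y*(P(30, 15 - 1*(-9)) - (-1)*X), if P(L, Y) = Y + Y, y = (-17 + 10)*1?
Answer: -3724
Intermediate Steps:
y = -7 (y = -7*1 = -7)
X = 484 (X = 22² = 484)
P(L, Y) = 2*Y
y*(P(30, 15 - 1*(-9)) - (-1)*X) = -7*(2*(15 - 1*(-9)) - (-1)*484) = -7*(2*(15 + 9) - 1*(-484)) = -7*(2*24 + 484) = -7*(48 + 484) = -7*532 = -3724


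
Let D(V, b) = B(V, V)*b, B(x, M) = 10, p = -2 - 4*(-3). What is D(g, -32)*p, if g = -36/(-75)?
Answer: -3200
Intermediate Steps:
p = 10 (p = -2 + 12 = 10)
g = 12/25 (g = -36*(-1/75) = 12/25 ≈ 0.48000)
D(V, b) = 10*b
D(g, -32)*p = (10*(-32))*10 = -320*10 = -3200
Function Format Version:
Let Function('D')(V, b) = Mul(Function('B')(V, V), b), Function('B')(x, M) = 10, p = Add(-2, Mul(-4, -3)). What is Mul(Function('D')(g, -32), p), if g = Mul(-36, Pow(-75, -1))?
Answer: -3200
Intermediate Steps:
p = 10 (p = Add(-2, 12) = 10)
g = Rational(12, 25) (g = Mul(-36, Rational(-1, 75)) = Rational(12, 25) ≈ 0.48000)
Function('D')(V, b) = Mul(10, b)
Mul(Function('D')(g, -32), p) = Mul(Mul(10, -32), 10) = Mul(-320, 10) = -3200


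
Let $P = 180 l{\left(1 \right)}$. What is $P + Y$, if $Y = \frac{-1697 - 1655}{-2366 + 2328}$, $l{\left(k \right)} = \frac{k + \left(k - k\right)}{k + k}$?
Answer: $\frac{3386}{19} \approx 178.21$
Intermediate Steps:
$l{\left(k \right)} = \frac{1}{2}$ ($l{\left(k \right)} = \frac{k + 0}{2 k} = k \frac{1}{2 k} = \frac{1}{2}$)
$P = 90$ ($P = 180 \cdot \frac{1}{2} = 90$)
$Y = \frac{1676}{19}$ ($Y = - \frac{3352}{-38} = \left(-3352\right) \left(- \frac{1}{38}\right) = \frac{1676}{19} \approx 88.211$)
$P + Y = 90 + \frac{1676}{19} = \frac{3386}{19}$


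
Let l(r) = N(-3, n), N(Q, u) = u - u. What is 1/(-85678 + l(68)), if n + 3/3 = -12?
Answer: -1/85678 ≈ -1.1672e-5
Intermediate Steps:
n = -13 (n = -1 - 12 = -13)
N(Q, u) = 0
l(r) = 0
1/(-85678 + l(68)) = 1/(-85678 + 0) = 1/(-85678) = -1/85678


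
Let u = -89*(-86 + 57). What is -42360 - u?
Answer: -44941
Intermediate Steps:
u = 2581 (u = -89*(-29) = 2581)
-42360 - u = -42360 - 1*2581 = -42360 - 2581 = -44941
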